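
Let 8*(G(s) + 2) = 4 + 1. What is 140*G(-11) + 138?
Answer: -109/2 ≈ -54.500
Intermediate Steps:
G(s) = -11/8 (G(s) = -2 + (4 + 1)/8 = -2 + (1/8)*5 = -2 + 5/8 = -11/8)
140*G(-11) + 138 = 140*(-11/8) + 138 = -385/2 + 138 = -109/2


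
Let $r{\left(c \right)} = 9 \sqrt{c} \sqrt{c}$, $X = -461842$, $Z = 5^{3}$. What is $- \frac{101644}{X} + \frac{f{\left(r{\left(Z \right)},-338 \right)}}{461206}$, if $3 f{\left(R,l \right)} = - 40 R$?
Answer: $\frac{188449022}{1004737271} \approx 0.18756$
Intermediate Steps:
$Z = 125$
$r{\left(c \right)} = 9 c$
$f{\left(R,l \right)} = - \frac{40 R}{3}$ ($f{\left(R,l \right)} = \frac{\left(-40\right) R}{3} = - \frac{40 R}{3}$)
$- \frac{101644}{X} + \frac{f{\left(r{\left(Z \right)},-338 \right)}}{461206} = - \frac{101644}{-461842} + \frac{\left(- \frac{40}{3}\right) 9 \cdot 125}{461206} = \left(-101644\right) \left(- \frac{1}{461842}\right) + \left(- \frac{40}{3}\right) 1125 \cdot \frac{1}{461206} = \frac{50822}{230921} - \frac{7500}{230603} = \frac{188449022}{1004737271}$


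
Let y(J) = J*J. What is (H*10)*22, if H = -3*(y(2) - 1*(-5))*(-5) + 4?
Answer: 30580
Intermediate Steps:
y(J) = J**2
H = 139 (H = -3*(2**2 - 1*(-5))*(-5) + 4 = -3*(4 + 5)*(-5) + 4 = -3*9*(-5) + 4 = -27*(-5) + 4 = 135 + 4 = 139)
(H*10)*22 = (139*10)*22 = 1390*22 = 30580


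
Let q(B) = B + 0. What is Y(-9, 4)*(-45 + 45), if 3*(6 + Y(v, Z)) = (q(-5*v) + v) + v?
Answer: 0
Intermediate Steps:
q(B) = B
Y(v, Z) = -6 - v (Y(v, Z) = -6 + ((-5*v + v) + v)/3 = -6 + (-4*v + v)/3 = -6 + (-3*v)/3 = -6 - v)
Y(-9, 4)*(-45 + 45) = (-6 - 1*(-9))*(-45 + 45) = (-6 + 9)*0 = 3*0 = 0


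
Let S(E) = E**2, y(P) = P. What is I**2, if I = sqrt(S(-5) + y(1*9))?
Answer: 34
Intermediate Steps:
I = sqrt(34) (I = sqrt((-5)**2 + 1*9) = sqrt(25 + 9) = sqrt(34) ≈ 5.8309)
I**2 = (sqrt(34))**2 = 34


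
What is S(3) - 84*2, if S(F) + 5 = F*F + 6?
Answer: -158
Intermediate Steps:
S(F) = 1 + F² (S(F) = -5 + (F*F + 6) = -5 + (F² + 6) = -5 + (6 + F²) = 1 + F²)
S(3) - 84*2 = (1 + 3²) - 84*2 = (1 + 9) - 14*12 = 10 - 168 = -158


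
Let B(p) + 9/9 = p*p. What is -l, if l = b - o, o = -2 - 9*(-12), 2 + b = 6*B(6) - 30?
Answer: -72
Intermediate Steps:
B(p) = -1 + p² (B(p) = -1 + p*p = -1 + p²)
b = 178 (b = -2 + (6*(-1 + 6²) - 30) = -2 + (6*(-1 + 36) - 30) = -2 + (6*35 - 30) = -2 + (210 - 30) = -2 + 180 = 178)
o = 106 (o = -2 + 108 = 106)
l = 72 (l = 178 - 1*106 = 178 - 106 = 72)
-l = -1*72 = -72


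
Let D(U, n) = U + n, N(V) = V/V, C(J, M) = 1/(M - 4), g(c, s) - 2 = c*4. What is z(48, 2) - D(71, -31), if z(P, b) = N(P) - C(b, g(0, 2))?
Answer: -77/2 ≈ -38.500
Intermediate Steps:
g(c, s) = 2 + 4*c (g(c, s) = 2 + c*4 = 2 + 4*c)
C(J, M) = 1/(-4 + M)
N(V) = 1
z(P, b) = 3/2 (z(P, b) = 1 - 1/(-4 + (2 + 4*0)) = 1 - 1/(-4 + (2 + 0)) = 1 - 1/(-4 + 2) = 1 - 1/(-2) = 1 - 1*(-½) = 1 + ½ = 3/2)
z(48, 2) - D(71, -31) = 3/2 - (71 - 31) = 3/2 - 1*40 = 3/2 - 40 = -77/2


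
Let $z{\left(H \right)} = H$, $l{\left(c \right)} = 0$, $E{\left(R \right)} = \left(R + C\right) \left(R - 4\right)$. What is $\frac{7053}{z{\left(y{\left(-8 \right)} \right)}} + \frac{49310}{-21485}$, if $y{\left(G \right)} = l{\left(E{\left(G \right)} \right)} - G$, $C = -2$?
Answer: $\frac{30227845}{34376} \approx 879.33$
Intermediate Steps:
$E{\left(R \right)} = \left(-4 + R\right) \left(-2 + R\right)$ ($E{\left(R \right)} = \left(R - 2\right) \left(R - 4\right) = \left(-2 + R\right) \left(-4 + R\right) = \left(-4 + R\right) \left(-2 + R\right)$)
$y{\left(G \right)} = - G$ ($y{\left(G \right)} = 0 - G = - G$)
$\frac{7053}{z{\left(y{\left(-8 \right)} \right)}} + \frac{49310}{-21485} = \frac{7053}{\left(-1\right) \left(-8\right)} + \frac{49310}{-21485} = \frac{7053}{8} + 49310 \left(- \frac{1}{21485}\right) = 7053 \cdot \frac{1}{8} - \frac{9862}{4297} = \frac{7053}{8} - \frac{9862}{4297} = \frac{30227845}{34376}$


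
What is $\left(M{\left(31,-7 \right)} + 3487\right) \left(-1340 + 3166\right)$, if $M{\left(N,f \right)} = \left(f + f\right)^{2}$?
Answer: $6725158$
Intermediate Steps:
$M{\left(N,f \right)} = 4 f^{2}$ ($M{\left(N,f \right)} = \left(2 f\right)^{2} = 4 f^{2}$)
$\left(M{\left(31,-7 \right)} + 3487\right) \left(-1340 + 3166\right) = \left(4 \left(-7\right)^{2} + 3487\right) \left(-1340 + 3166\right) = \left(4 \cdot 49 + 3487\right) 1826 = \left(196 + 3487\right) 1826 = 3683 \cdot 1826 = 6725158$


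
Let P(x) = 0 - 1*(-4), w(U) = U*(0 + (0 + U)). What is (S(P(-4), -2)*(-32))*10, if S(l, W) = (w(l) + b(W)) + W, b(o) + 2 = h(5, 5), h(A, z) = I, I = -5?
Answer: -2240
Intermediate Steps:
h(A, z) = -5
w(U) = U² (w(U) = U*(0 + U) = U*U = U²)
b(o) = -7 (b(o) = -2 - 5 = -7)
P(x) = 4 (P(x) = 0 + 4 = 4)
S(l, W) = -7 + W + l² (S(l, W) = (l² - 7) + W = (-7 + l²) + W = -7 + W + l²)
(S(P(-4), -2)*(-32))*10 = ((-7 - 2 + 4²)*(-32))*10 = ((-7 - 2 + 16)*(-32))*10 = (7*(-32))*10 = -224*10 = -2240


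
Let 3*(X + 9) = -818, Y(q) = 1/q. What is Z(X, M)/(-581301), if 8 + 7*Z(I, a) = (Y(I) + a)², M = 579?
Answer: -239361807304/2905444125675 ≈ -0.082384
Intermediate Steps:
X = -845/3 (X = -9 + (⅓)*(-818) = -9 - 818/3 = -845/3 ≈ -281.67)
Z(I, a) = -8/7 + (a + 1/I)²/7 (Z(I, a) = -8/7 + (1/I + a)²/7 = -8/7 + (a + 1/I)²/7)
Z(X, M)/(-581301) = (-8/7 + (1 - 845/3*579)²/(7*(-845/3)²))/(-581301) = (-8/7 + (⅐)*(9/714025)*(1 - 163085)²)*(-1/581301) = (-8/7 + (⅐)*(9/714025)*(-163084)²)*(-1/581301) = (-8/7 + (⅐)*(9/714025)*26596391056)*(-1/581301) = (-8/7 + 239367519504/4998175)*(-1/581301) = (239361807304/4998175)*(-1/581301) = -239361807304/2905444125675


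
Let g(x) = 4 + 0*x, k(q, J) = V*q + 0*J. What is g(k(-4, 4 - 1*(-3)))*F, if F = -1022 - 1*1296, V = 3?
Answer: -9272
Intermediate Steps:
k(q, J) = 3*q (k(q, J) = 3*q + 0*J = 3*q + 0 = 3*q)
g(x) = 4 (g(x) = 4 + 0 = 4)
F = -2318 (F = -1022 - 1296 = -2318)
g(k(-4, 4 - 1*(-3)))*F = 4*(-2318) = -9272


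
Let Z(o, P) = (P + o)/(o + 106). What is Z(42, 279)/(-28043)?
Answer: -321/4150364 ≈ -7.7343e-5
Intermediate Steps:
Z(o, P) = (P + o)/(106 + o)
Z(42, 279)/(-28043) = ((279 + 42)/(106 + 42))/(-28043) = (321/148)*(-1/28043) = -321/4150364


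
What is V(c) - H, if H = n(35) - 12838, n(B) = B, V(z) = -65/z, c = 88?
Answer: 1126599/88 ≈ 12802.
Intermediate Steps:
H = -12803 (H = 35 - 12838 = -12803)
V(c) - H = -65/88 - 1*(-12803) = -65*1/88 + 12803 = -65/88 + 12803 = 1126599/88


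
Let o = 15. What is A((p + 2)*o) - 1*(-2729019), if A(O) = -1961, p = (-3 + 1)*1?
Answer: 2727058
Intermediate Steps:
p = -2 (p = -2*1 = -2)
A((p + 2)*o) - 1*(-2729019) = -1961 - 1*(-2729019) = -1961 + 2729019 = 2727058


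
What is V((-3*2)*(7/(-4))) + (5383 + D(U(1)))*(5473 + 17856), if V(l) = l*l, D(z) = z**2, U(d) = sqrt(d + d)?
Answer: 502507101/4 ≈ 1.2563e+8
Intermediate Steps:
U(d) = sqrt(2)*sqrt(d) (U(d) = sqrt(2*d) = sqrt(2)*sqrt(d))
V(l) = l**2
V((-3*2)*(7/(-4))) + (5383 + D(U(1)))*(5473 + 17856) = ((-3*2)*(7/(-4)))**2 + (5383 + (sqrt(2)*sqrt(1))**2)*(5473 + 17856) = (-42*(-1)/4)**2 + (5383 + (sqrt(2)*1)**2)*23329 = (-6*(-7/4))**2 + (5383 + (sqrt(2))**2)*23329 = (21/2)**2 + (5383 + 2)*23329 = 441/4 + 5385*23329 = 441/4 + 125626665 = 502507101/4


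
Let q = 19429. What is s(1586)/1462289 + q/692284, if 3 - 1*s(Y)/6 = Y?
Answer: 21835499549/1012319278076 ≈ 0.021570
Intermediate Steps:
s(Y) = 18 - 6*Y
s(1586)/1462289 + q/692284 = (18 - 6*1586)/1462289 + 19429/692284 = (18 - 9516)*(1/1462289) + 19429*(1/692284) = -9498*1/1462289 + 19429/692284 = -9498/1462289 + 19429/692284 = 21835499549/1012319278076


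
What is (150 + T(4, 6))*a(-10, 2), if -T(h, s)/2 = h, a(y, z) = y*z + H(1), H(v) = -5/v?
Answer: -3550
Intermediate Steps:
a(y, z) = -5 + y*z (a(y, z) = y*z - 5/1 = y*z - 5*1 = y*z - 5 = -5 + y*z)
T(h, s) = -2*h
(150 + T(4, 6))*a(-10, 2) = (150 - 2*4)*(-5 - 10*2) = (150 - 8)*(-5 - 20) = 142*(-25) = -3550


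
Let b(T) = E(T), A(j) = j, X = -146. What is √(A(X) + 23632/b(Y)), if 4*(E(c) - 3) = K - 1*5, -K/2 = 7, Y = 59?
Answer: 5*I*√546 ≈ 116.83*I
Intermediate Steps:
K = -14 (K = -2*7 = -14)
E(c) = -7/4 (E(c) = 3 + (-14 - 1*5)/4 = 3 + (-14 - 5)/4 = 3 + (¼)*(-19) = 3 - 19/4 = -7/4)
b(T) = -7/4
√(A(X) + 23632/b(Y)) = √(-146 + 23632/(-7/4)) = √(-146 + 23632*(-4/7)) = √(-146 - 13504) = √(-13650) = 5*I*√546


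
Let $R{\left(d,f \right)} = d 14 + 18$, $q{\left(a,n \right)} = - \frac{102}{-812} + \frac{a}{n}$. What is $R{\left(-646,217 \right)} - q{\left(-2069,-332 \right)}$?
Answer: $- \frac{608744769}{67396} \approx -9032.4$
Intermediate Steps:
$q{\left(a,n \right)} = \frac{51}{406} + \frac{a}{n}$ ($q{\left(a,n \right)} = \left(-102\right) \left(- \frac{1}{812}\right) + \frac{a}{n} = \frac{51}{406} + \frac{a}{n}$)
$R{\left(d,f \right)} = 18 + 14 d$ ($R{\left(d,f \right)} = 14 d + 18 = 18 + 14 d$)
$R{\left(-646,217 \right)} - q{\left(-2069,-332 \right)} = \left(18 + 14 \left(-646\right)\right) - \left(\frac{51}{406} - \frac{2069}{-332}\right) = \left(18 - 9044\right) - \left(\frac{51}{406} - - \frac{2069}{332}\right) = -9026 - \left(\frac{51}{406} + \frac{2069}{332}\right) = -9026 - \frac{428473}{67396} = - \frac{608744769}{67396}$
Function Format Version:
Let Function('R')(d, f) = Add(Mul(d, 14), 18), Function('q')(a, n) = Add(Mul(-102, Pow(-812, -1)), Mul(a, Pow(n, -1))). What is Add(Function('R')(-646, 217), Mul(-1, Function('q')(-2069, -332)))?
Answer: Rational(-608744769, 67396) ≈ -9032.4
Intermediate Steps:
Function('q')(a, n) = Add(Rational(51, 406), Mul(a, Pow(n, -1))) (Function('q')(a, n) = Add(Mul(-102, Rational(-1, 812)), Mul(a, Pow(n, -1))) = Add(Rational(51, 406), Mul(a, Pow(n, -1))))
Function('R')(d, f) = Add(18, Mul(14, d)) (Function('R')(d, f) = Add(Mul(14, d), 18) = Add(18, Mul(14, d)))
Add(Function('R')(-646, 217), Mul(-1, Function('q')(-2069, -332))) = Add(Add(18, Mul(14, -646)), Mul(-1, Add(Rational(51, 406), Mul(-2069, Pow(-332, -1))))) = Add(Add(18, -9044), Mul(-1, Add(Rational(51, 406), Mul(-2069, Rational(-1, 332))))) = Add(-9026, Mul(-1, Add(Rational(51, 406), Rational(2069, 332)))) = Add(-9026, Mul(-1, Rational(428473, 67396))) = Add(-9026, Rational(-428473, 67396)) = Rational(-608744769, 67396)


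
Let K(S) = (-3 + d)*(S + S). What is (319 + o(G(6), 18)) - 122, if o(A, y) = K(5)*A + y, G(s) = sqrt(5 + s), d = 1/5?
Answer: 215 - 28*sqrt(11) ≈ 122.13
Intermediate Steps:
d = 1/5 ≈ 0.20000
K(S) = -28*S/5 (K(S) = (-3 + 1/5)*(S + S) = -28*S/5)
o(A, y) = y - 28*A (o(A, y) = (-28/5*5)*A + y = -28*A + y = y - 28*A)
(319 + o(G(6), 18)) - 122 = (319 + (18 - 28*sqrt(5 + 6))) - 122 = (319 + (18 - 28*sqrt(11))) - 122 = (337 - 28*sqrt(11)) - 122 = 215 - 28*sqrt(11)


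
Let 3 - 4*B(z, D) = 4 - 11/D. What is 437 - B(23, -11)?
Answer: 875/2 ≈ 437.50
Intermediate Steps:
B(z, D) = -¼ + 11/(4*D) (B(z, D) = ¾ - (4 - 11/D)/4 = ¾ + (-1 + 11/(4*D)) = -¼ + 11/(4*D))
437 - B(23, -11) = 437 - (11 - 1*(-11))/(4*(-11)) = 437 - (-1)*(11 + 11)/(4*11) = 437 - (-1)*22/(4*11) = 437 - 1*(-½) = 437 + ½ = 875/2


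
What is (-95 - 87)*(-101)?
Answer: 18382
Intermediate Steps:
(-95 - 87)*(-101) = -182*(-101) = 18382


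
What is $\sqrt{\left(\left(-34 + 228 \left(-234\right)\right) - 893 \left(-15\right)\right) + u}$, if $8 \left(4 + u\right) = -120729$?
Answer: $\frac{i \sqrt{881378}}{4} \approx 234.7 i$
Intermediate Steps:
$u = - \frac{120761}{8}$ ($u = -4 + \frac{1}{8} \left(-120729\right) = -4 - \frac{120729}{8} = - \frac{120761}{8} \approx -15095.0$)
$\sqrt{\left(\left(-34 + 228 \left(-234\right)\right) - 893 \left(-15\right)\right) + u} = \sqrt{\left(\left(-34 + 228 \left(-234\right)\right) - 893 \left(-15\right)\right) - \frac{120761}{8}} = \sqrt{\left(\left(-34 - 53352\right) - -13395\right) - \frac{120761}{8}} = \sqrt{\left(-53386 + 13395\right) - \frac{120761}{8}} = \sqrt{-39991 - \frac{120761}{8}} = \sqrt{- \frac{440689}{8}} = \frac{i \sqrt{881378}}{4}$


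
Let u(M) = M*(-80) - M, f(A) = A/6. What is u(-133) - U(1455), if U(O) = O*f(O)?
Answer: -684129/2 ≈ -3.4206e+5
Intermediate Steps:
f(A) = A/6 (f(A) = A*(⅙) = A/6)
U(O) = O²/6 (U(O) = O*(O/6) = O²/6)
u(M) = -81*M (u(M) = -80*M - M = -81*M)
u(-133) - U(1455) = -81*(-133) - 1455²/6 = 10773 - 2117025/6 = 10773 - 1*705675/2 = 10773 - 705675/2 = -684129/2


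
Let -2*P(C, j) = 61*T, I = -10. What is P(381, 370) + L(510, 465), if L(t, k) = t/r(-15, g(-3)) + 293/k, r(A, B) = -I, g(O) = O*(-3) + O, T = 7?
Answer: -150539/930 ≈ -161.87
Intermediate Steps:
g(O) = -2*O (g(O) = -3*O + O = -2*O)
r(A, B) = 10 (r(A, B) = -1*(-10) = 10)
P(C, j) = -427/2 (P(C, j) = -61*7/2 = -½*427 = -427/2)
L(t, k) = 293/k + t/10 (L(t, k) = t/10 + 293/k = 293/k + t/10)
P(381, 370) + L(510, 465) = -427/2 + (293/465 + (⅒)*510) = -427/2 + (293*(1/465) + 51) = -427/2 + (293/465 + 51) = -427/2 + 24008/465 = -150539/930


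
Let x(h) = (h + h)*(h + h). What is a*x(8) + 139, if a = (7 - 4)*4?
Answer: 3211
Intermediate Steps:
x(h) = 4*h² (x(h) = (2*h)*(2*h) = 4*h²)
a = 12 (a = 3*4 = 12)
a*x(8) + 139 = 12*(4*8²) + 139 = 12*(4*64) + 139 = 12*256 + 139 = 3072 + 139 = 3211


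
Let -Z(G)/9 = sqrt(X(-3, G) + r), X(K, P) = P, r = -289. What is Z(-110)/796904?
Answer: -9*I*sqrt(399)/796904 ≈ -0.00022559*I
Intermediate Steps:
Z(G) = -9*sqrt(-289 + G) (Z(G) = -9*sqrt(G - 289) = -9*sqrt(-289 + G))
Z(-110)/796904 = -9*sqrt(-289 - 110)/796904 = -9*I*sqrt(399)*(1/796904) = -9*I*sqrt(399)/796904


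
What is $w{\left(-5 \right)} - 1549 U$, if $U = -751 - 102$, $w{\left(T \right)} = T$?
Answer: $1321292$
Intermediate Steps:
$U = -853$
$w{\left(-5 \right)} - 1549 U = -5 - -1321297 = -5 + 1321297 = 1321292$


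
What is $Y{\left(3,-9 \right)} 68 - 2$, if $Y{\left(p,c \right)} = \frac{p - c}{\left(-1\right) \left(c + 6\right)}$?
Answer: $270$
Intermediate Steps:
$Y{\left(p,c \right)} = \frac{p - c}{-6 - c}$ ($Y{\left(p,c \right)} = \frac{p - c}{\left(-1\right) \left(6 + c\right)} = \frac{p - c}{-6 - c}$)
$Y{\left(3,-9 \right)} 68 - 2 = \frac{-9 - 3}{6 - 9} \cdot 68 - 2 = \frac{-9 - 3}{-3} \cdot 68 - 2 = \left(- \frac{1}{3}\right) \left(-12\right) 68 - 2 = 4 \cdot 68 - 2 = 272 - 2 = 270$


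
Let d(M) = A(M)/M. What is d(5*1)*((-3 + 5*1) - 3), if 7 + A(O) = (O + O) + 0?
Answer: -3/5 ≈ -0.60000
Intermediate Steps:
A(O) = -7 + 2*O (A(O) = -7 + ((O + O) + 0) = -7 + (2*O + 0) = -7 + 2*O)
d(M) = (-7 + 2*M)/M
d(5*1)*((-3 + 5*1) - 3) = (2 - 7/(5*1))*((-3 + 5*1) - 3) = (2 - 7/5)*((-3 + 5) - 3) = (2 - 7*1/5)*(2 - 3) = (2 - 7/5)*(-1) = (3/5)*(-1) = -3/5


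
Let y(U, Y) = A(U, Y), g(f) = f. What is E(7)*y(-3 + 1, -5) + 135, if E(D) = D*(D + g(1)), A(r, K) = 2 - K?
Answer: 527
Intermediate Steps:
y(U, Y) = 2 - Y
E(D) = D*(1 + D) (E(D) = D*(D + 1) = D*(1 + D))
E(7)*y(-3 + 1, -5) + 135 = (7*(1 + 7))*(2 - 1*(-5)) + 135 = (7*8)*(2 + 5) + 135 = 56*7 + 135 = 392 + 135 = 527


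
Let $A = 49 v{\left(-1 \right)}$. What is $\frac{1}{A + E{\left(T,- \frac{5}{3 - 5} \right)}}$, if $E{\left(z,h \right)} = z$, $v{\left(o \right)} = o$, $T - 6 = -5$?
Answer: $- \frac{1}{48} \approx -0.020833$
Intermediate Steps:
$T = 1$ ($T = 6 - 5 = 1$)
$A = -49$ ($A = 49 \left(-1\right) = -49$)
$\frac{1}{A + E{\left(T,- \frac{5}{3 - 5} \right)}} = \frac{1}{-49 + 1} = \frac{1}{-48} = - \frac{1}{48}$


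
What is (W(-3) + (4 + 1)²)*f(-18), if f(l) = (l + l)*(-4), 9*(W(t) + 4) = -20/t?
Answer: 9392/3 ≈ 3130.7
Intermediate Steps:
W(t) = -4 - 20/(9*t) (W(t) = -4 + (-20/t)/9 = -4 - 20/(9*t))
f(l) = -8*l (f(l) = (2*l)*(-4) = -8*l)
(W(-3) + (4 + 1)²)*f(-18) = ((-4 - 20/9/(-3)) + (4 + 1)²)*(-8*(-18)) = ((-4 - 20/9*(-⅓)) + 5²)*144 = ((-4 + 20/27) + 25)*144 = (-88/27 + 25)*144 = (587/27)*144 = 9392/3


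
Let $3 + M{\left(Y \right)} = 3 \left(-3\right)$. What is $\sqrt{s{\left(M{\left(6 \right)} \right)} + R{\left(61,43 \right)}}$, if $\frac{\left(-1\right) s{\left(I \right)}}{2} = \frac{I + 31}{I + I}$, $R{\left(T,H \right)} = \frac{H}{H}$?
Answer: $\frac{\sqrt{93}}{6} \approx 1.6073$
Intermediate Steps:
$R{\left(T,H \right)} = 1$
$M{\left(Y \right)} = -12$ ($M{\left(Y \right)} = -3 + 3 \left(-3\right) = -3 - 9 = -12$)
$s{\left(I \right)} = - \frac{31 + I}{I}$ ($s{\left(I \right)} = - 2 \frac{I + 31}{I + I} = - 2 \frac{31 + I}{2 I} = - \frac{31 + I}{I}$)
$\sqrt{s{\left(M{\left(6 \right)} \right)} + R{\left(61,43 \right)}} = \sqrt{\frac{-31 - -12}{-12} + 1} = \sqrt{- \frac{-31 + 12}{12} + 1} = \sqrt{\left(- \frac{1}{12}\right) \left(-19\right) + 1} = \sqrt{\frac{19}{12} + 1} = \sqrt{\frac{31}{12}} = \frac{\sqrt{93}}{6}$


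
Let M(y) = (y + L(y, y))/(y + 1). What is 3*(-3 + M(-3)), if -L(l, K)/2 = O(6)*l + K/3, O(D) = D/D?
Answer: -33/2 ≈ -16.500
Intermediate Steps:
O(D) = 1
L(l, K) = -2*l - 2*K/3 (L(l, K) = -2*(1*l + K/3) = -2*(l + K*(⅓)) = -2*(l + K/3) = -2*l - 2*K/3)
M(y) = -5*y/(3*(1 + y)) (M(y) = (y + (-2*y - 2*y/3))/(y + 1) = (y - 8*y/3)/(1 + y) = (-5*y/3)/(1 + y) = -5*y/(3*(1 + y)))
3*(-3 + M(-3)) = 3*(-3 - 5*(-3)/(3 + 3*(-3))) = 3*(-3 - 5*(-3)/(3 - 9)) = 3*(-3 - 5*(-3)/(-6)) = 3*(-3 - 5*(-3)*(-⅙)) = 3*(-3 - 5/2) = 3*(-11/2) = -33/2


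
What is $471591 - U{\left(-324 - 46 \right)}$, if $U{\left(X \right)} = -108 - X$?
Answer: $471329$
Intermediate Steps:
$471591 - U{\left(-324 - 46 \right)} = 471591 - \left(-108 - \left(-324 - 46\right)\right) = 471591 - \left(-108 - -370\right) = 471591 - \left(-108 + 370\right) = 471591 - 262 = 471329$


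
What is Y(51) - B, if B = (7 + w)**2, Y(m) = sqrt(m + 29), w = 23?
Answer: -900 + 4*sqrt(5) ≈ -891.06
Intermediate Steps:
Y(m) = sqrt(29 + m)
B = 900 (B = (7 + 23)**2 = 30**2 = 900)
Y(51) - B = sqrt(29 + 51) - 1*900 = sqrt(80) - 900 = 4*sqrt(5) - 900 = -900 + 4*sqrt(5)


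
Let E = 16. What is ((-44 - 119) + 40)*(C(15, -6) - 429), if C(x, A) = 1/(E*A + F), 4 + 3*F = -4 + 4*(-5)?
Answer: 16674741/316 ≈ 52768.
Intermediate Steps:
F = -28/3 (F = -4/3 + (-4 + 4*(-5))/3 = -4/3 + (-4 - 20)/3 = -4/3 + (⅓)*(-24) = -4/3 - 8 = -28/3 ≈ -9.3333)
C(x, A) = 1/(-28/3 + 16*A) (C(x, A) = 1/(16*A - 28/3) = 1/(-28/3 + 16*A))
((-44 - 119) + 40)*(C(15, -6) - 429) = ((-44 - 119) + 40)*(3/(4*(-7 + 12*(-6))) - 429) = (-163 + 40)*(3/(4*(-7 - 72)) - 429) = -123*((¾)/(-79) - 429) = -123*((¾)*(-1/79) - 429) = -123*(-3/316 - 429) = -123*(-135567/316) = 16674741/316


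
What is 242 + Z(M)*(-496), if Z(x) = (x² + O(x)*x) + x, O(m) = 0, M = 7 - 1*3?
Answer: -9678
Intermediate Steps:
M = 4 (M = 7 - 3 = 4)
Z(x) = x + x² (Z(x) = (x² + 0*x) + x = (x² + 0) + x = x² + x = x + x²)
242 + Z(M)*(-496) = 242 + (4*(1 + 4))*(-496) = 242 + (4*5)*(-496) = 242 + 20*(-496) = 242 - 9920 = -9678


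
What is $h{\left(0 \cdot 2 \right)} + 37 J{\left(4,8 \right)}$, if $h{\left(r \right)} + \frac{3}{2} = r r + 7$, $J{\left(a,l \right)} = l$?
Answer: $\frac{603}{2} \approx 301.5$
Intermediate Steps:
$h{\left(r \right)} = \frac{11}{2} + r^{2}$ ($h{\left(r \right)} = - \frac{3}{2} + \left(r r + 7\right) = - \frac{3}{2} + \left(r^{2} + 7\right) = - \frac{3}{2} + \left(7 + r^{2}\right) = \frac{11}{2} + r^{2}$)
$h{\left(0 \cdot 2 \right)} + 37 J{\left(4,8 \right)} = \left(\frac{11}{2} + \left(0 \cdot 2\right)^{2}\right) + 37 \cdot 8 = \left(\frac{11}{2} + 0^{2}\right) + 296 = \left(\frac{11}{2} + 0\right) + 296 = \frac{11}{2} + 296 = \frac{603}{2}$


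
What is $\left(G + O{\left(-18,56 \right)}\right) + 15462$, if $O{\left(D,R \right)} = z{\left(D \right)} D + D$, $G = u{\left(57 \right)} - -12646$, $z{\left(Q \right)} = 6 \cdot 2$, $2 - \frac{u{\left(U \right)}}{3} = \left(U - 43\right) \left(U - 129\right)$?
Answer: $30904$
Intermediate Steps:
$u{\left(U \right)} = 6 - 3 \left(-129 + U\right) \left(-43 + U\right)$ ($u{\left(U \right)} = 6 - 3 \left(U - 43\right) \left(U - 129\right) = 6 - 3 \left(-43 + U\right) \left(-129 + U\right) = 6 - 3 \left(-129 + U\right) \left(-43 + U\right)$)
$z{\left(Q \right)} = 12$
$G = 15676$ ($G = \left(-16635 - 3 \cdot 57^{2} + 516 \cdot 57\right) - -12646 = \left(-16635 - 9747 + 29412\right) + 12646 = 3030 + 12646 = 15676$)
$O{\left(D,R \right)} = 13 D$ ($O{\left(D,R \right)} = 12 D + D = 13 D$)
$\left(G + O{\left(-18,56 \right)}\right) + 15462 = \left(15676 + 13 \left(-18\right)\right) + 15462 = \left(15676 - 234\right) + 15462 = 15442 + 15462 = 30904$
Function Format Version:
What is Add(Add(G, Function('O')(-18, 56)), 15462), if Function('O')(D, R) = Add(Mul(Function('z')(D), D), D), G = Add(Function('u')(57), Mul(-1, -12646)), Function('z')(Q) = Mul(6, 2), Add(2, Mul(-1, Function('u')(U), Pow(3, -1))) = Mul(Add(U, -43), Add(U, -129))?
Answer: 30904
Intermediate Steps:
Function('u')(U) = Add(6, Mul(-3, Add(-129, U), Add(-43, U))) (Function('u')(U) = Add(6, Mul(-3, Mul(Add(U, -43), Add(U, -129)))) = Add(6, Mul(-3, Mul(Add(-43, U), Add(-129, U)))) = Add(6, Mul(-3, Mul(Add(-129, U), Add(-43, U)))) = Add(6, Mul(-3, Add(-129, U), Add(-43, U))))
Function('z')(Q) = 12
G = 15676 (G = Add(Add(-16635, Mul(-3, Pow(57, 2)), Mul(516, 57)), Mul(-1, -12646)) = Add(Add(-16635, Mul(-3, 3249), 29412), 12646) = Add(Add(-16635, -9747, 29412), 12646) = Add(3030, 12646) = 15676)
Function('O')(D, R) = Mul(13, D) (Function('O')(D, R) = Add(Mul(12, D), D) = Mul(13, D))
Add(Add(G, Function('O')(-18, 56)), 15462) = Add(Add(15676, Mul(13, -18)), 15462) = Add(Add(15676, -234), 15462) = Add(15442, 15462) = 30904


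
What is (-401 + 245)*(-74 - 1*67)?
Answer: 21996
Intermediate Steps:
(-401 + 245)*(-74 - 1*67) = -156*(-74 - 67) = -156*(-141) = 21996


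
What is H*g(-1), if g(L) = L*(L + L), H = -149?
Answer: -298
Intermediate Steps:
g(L) = 2*L**2 (g(L) = L*(2*L) = 2*L**2)
H*g(-1) = -298*(-1)**2 = -298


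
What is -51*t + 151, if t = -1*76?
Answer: 4027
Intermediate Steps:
t = -76
-51*t + 151 = -51*(-76) + 151 = 3876 + 151 = 4027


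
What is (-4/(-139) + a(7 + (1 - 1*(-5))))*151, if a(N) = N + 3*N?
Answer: 1092032/139 ≈ 7856.3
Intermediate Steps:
a(N) = 4*N
(-4/(-139) + a(7 + (1 - 1*(-5))))*151 = (-4/(-139) + 4*(7 + (1 - 1*(-5))))*151 = (-4*(-1/139) + 4*(7 + (1 + 5)))*151 = (4/139 + 4*(7 + 6))*151 = (4/139 + 4*13)*151 = (4/139 + 52)*151 = (7232/139)*151 = 1092032/139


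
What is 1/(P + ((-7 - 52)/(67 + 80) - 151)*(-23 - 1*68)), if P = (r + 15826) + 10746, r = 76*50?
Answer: 21/927140 ≈ 2.2650e-5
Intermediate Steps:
r = 3800
P = 30372 (P = (3800 + 15826) + 10746 = 19626 + 10746 = 30372)
1/(P + ((-7 - 52)/(67 + 80) - 151)*(-23 - 1*68)) = 1/(30372 + ((-7 - 52)/(67 + 80) - 151)*(-23 - 1*68)) = 1/(30372 + (-59/147 - 151)*(-23 - 68)) = 1/(30372 + (-59*1/147 - 151)*(-91)) = 1/(30372 + (-59/147 - 151)*(-91)) = 1/(30372 - 22256/147*(-91)) = 1/(30372 + 289328/21) = 1/(927140/21) = 21/927140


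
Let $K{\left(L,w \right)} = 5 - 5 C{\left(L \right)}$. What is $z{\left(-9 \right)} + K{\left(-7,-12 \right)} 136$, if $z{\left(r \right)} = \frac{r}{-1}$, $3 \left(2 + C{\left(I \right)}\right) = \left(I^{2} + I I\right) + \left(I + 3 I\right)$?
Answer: $- \frac{41453}{3} \approx -13818.0$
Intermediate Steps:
$C{\left(I \right)} = -2 + \frac{2 I^{2}}{3} + \frac{4 I}{3}$ ($C{\left(I \right)} = -2 + \frac{\left(I^{2} + I I\right) + \left(I + 3 I\right)}{3} = -2 + \frac{\left(I^{2} + I^{2}\right) + 4 I}{3} = -2 + \frac{2 I^{2} + 4 I}{3} = -2 + \left(\frac{2 I^{2}}{3} + \frac{4 I}{3}\right) = -2 + \frac{2 I^{2}}{3} + \frac{4 I}{3}$)
$z{\left(r \right)} = - r$ ($z{\left(r \right)} = r \left(-1\right) = - r$)
$K{\left(L,w \right)} = 15 - \frac{20 L}{3} - \frac{10 L^{2}}{3}$ ($K{\left(L,w \right)} = 5 - 5 \left(-2 + \frac{2 L^{2}}{3} + \frac{4 L}{3}\right) = 5 - \left(-10 + \frac{10 L^{2}}{3} + \frac{20 L}{3}\right) = 15 - \frac{20 L}{3} - \frac{10 L^{2}}{3}$)
$z{\left(-9 \right)} + K{\left(-7,-12 \right)} 136 = \left(-1\right) \left(-9\right) + \left(15 - - \frac{140}{3} - \frac{10 \left(-7\right)^{2}}{3}\right) 136 = 9 + \left(15 + \frac{140}{3} - \frac{490}{3}\right) 136 = 9 - \frac{41480}{3} = - \frac{41453}{3}$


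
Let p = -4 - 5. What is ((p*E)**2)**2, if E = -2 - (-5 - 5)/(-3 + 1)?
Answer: 15752961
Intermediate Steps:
p = -9
E = -7 (E = -2 - (-10)/(-2) = -2 - (-10)*(-1)/2 = -2 - 1*5 = -2 - 5 = -7)
((p*E)**2)**2 = ((-9*(-7))**2)**2 = (63**2)**2 = 3969**2 = 15752961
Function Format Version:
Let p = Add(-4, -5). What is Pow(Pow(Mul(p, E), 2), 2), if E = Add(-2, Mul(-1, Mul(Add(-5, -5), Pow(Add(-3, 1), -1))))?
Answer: 15752961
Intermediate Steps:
p = -9
E = -7 (E = Add(-2, Mul(-1, Mul(-10, Pow(-2, -1)))) = Add(-2, Mul(-1, Mul(-10, Rational(-1, 2)))) = Add(-2, Mul(-1, 5)) = Add(-2, -5) = -7)
Pow(Pow(Mul(p, E), 2), 2) = Pow(Pow(Mul(-9, -7), 2), 2) = Pow(Pow(63, 2), 2) = Pow(3969, 2) = 15752961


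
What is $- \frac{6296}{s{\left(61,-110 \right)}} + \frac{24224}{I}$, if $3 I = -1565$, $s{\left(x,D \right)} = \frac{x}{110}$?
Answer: $- \frac{1088289392}{95465} \approx -11400.0$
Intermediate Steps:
$s{\left(x,D \right)} = \frac{x}{110}$ ($s{\left(x,D \right)} = x \frac{1}{110} = \frac{x}{110}$)
$I = - \frac{1565}{3}$ ($I = \frac{1}{3} \left(-1565\right) = - \frac{1565}{3} \approx -521.67$)
$- \frac{6296}{s{\left(61,-110 \right)}} + \frac{24224}{I} = - \frac{6296}{\frac{1}{110} \cdot 61} + \frac{24224}{- \frac{1565}{3}} = - \frac{6296}{\frac{61}{110}} + 24224 \left(- \frac{3}{1565}\right) = \left(-6296\right) \frac{110}{61} - \frac{72672}{1565} = - \frac{692560}{61} - \frac{72672}{1565} = - \frac{1088289392}{95465}$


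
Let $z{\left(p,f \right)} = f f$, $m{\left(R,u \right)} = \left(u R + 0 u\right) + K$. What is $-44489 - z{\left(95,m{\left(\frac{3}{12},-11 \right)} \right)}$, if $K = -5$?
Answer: $- \frac{712785}{16} \approx -44549.0$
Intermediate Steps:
$m{\left(R,u \right)} = -5 + R u$ ($m{\left(R,u \right)} = \left(u R + 0 u\right) - 5 = \left(R u + 0\right) - 5 = R u - 5 = -5 + R u$)
$z{\left(p,f \right)} = f^{2}$
$-44489 - z{\left(95,m{\left(\frac{3}{12},-11 \right)} \right)} = -44489 - \left(-5 + \frac{3}{12} \left(-11\right)\right)^{2} = -44489 - \left(-5 + 3 \cdot \frac{1}{12} \left(-11\right)\right)^{2} = -44489 - \left(-5 + \frac{1}{4} \left(-11\right)\right)^{2} = -44489 - \left(-5 - \frac{11}{4}\right)^{2} = -44489 - \left(- \frac{31}{4}\right)^{2} = -44489 - \frac{961}{16} = - \frac{712785}{16}$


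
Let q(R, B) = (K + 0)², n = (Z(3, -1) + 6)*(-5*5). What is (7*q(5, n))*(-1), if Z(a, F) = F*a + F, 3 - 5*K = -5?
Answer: -448/25 ≈ -17.920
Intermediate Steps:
K = 8/5 (K = ⅗ - ⅕*(-5) = ⅗ + 1 = 8/5 ≈ 1.6000)
Z(a, F) = F + F*a
n = -50 (n = (-(1 + 3) + 6)*(-5*5) = (-1*4 + 6)*(-25) = (-4 + 6)*(-25) = 2*(-25) = -50)
q(R, B) = 64/25 (q(R, B) = (8/5 + 0)² = (8/5)² = 64/25)
(7*q(5, n))*(-1) = (7*(64/25))*(-1) = (448/25)*(-1) = -448/25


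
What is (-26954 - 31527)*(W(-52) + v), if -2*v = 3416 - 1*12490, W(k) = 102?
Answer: -271293359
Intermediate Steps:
v = 4537 (v = -(3416 - 1*12490)/2 = -(3416 - 12490)/2 = -½*(-9074) = 4537)
(-26954 - 31527)*(W(-52) + v) = (-26954 - 31527)*(102 + 4537) = -58481*4639 = -271293359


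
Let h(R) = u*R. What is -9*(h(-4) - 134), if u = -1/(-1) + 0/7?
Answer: 1242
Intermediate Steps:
u = 1 (u = -1*(-1) + 0*(1/7) = 1 + 0 = 1)
h(R) = R (h(R) = 1*R = R)
-9*(h(-4) - 134) = -9*(-4 - 134) = -9*(-138) = 1242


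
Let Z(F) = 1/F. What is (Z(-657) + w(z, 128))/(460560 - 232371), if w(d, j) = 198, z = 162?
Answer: 130085/149920173 ≈ 0.00086769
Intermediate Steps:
(Z(-657) + w(z, 128))/(460560 - 232371) = (1/(-657) + 198)/(460560 - 232371) = (-1/657 + 198)/228189 = (130085/657)*(1/228189) = 130085/149920173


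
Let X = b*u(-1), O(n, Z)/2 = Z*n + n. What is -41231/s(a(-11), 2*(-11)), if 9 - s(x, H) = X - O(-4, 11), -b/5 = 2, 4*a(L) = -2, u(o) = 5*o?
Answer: 41231/137 ≈ 300.96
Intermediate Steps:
a(L) = -½ (a(L) = (¼)*(-2) = -½)
b = -10 (b = -5*2 = -10)
O(n, Z) = 2*n + 2*Z*n (O(n, Z) = 2*(Z*n + n) = 2*(n + Z*n) = 2*n + 2*Z*n)
X = 50 (X = -50*(-1) = -10*(-5) = 50)
s(x, H) = -137 (s(x, H) = 9 - (50 - 2*(-4)*(1 + 11)) = 9 - (50 - 2*(-4)*12) = 9 - (50 - 1*(-96)) = 9 - (50 + 96) = 9 - 1*146 = 9 - 146 = -137)
-41231/s(a(-11), 2*(-11)) = -41231/(-137) = -41231*(-1/137) = 41231/137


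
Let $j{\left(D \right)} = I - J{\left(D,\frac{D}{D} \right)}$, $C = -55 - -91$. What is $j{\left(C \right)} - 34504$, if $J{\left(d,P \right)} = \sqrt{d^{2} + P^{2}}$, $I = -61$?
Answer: $-34565 - \sqrt{1297} \approx -34601.0$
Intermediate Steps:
$J{\left(d,P \right)} = \sqrt{P^{2} + d^{2}}$
$C = 36$ ($C = -55 + 91 = 36$)
$j{\left(D \right)} = -61 - \sqrt{1 + D^{2}}$ ($j{\left(D \right)} = -61 - \sqrt{\left(\frac{D}{D}\right)^{2} + D^{2}} = -61 - \sqrt{1^{2} + D^{2}} = -61 - \sqrt{1 + D^{2}}$)
$j{\left(C \right)} - 34504 = \left(-61 - \sqrt{1 + 36^{2}}\right) - 34504 = \left(-61 - \sqrt{1 + 1296}\right) - 34504 = \left(-61 - \sqrt{1297}\right) - 34504 = -34565 - \sqrt{1297}$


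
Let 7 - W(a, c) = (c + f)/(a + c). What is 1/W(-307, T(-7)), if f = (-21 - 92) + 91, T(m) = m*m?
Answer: 86/611 ≈ 0.14075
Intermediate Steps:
T(m) = m²
f = -22 (f = -113 + 91 = -22)
W(a, c) = 7 - (-22 + c)/(a + c) (W(a, c) = 7 - (c - 22)/(a + c) = 7 - (-22 + c)/(a + c))
1/W(-307, T(-7)) = 1/((22 + 6*(-7)² + 7*(-307))/(-307 + (-7)²)) = 1/((22 + 6*49 - 2149)/(-307 + 49)) = 1/((22 + 294 - 2149)/(-258)) = 1/(-1/258*(-1833)) = 1/(611/86) = 86/611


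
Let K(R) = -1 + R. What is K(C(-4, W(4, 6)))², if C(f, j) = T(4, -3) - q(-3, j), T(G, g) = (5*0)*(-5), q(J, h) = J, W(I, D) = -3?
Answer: 4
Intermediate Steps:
T(G, g) = 0 (T(G, g) = 0*(-5) = 0)
C(f, j) = 3 (C(f, j) = 0 - 1*(-3) = 0 + 3 = 3)
K(C(-4, W(4, 6)))² = (-1 + 3)² = 2² = 4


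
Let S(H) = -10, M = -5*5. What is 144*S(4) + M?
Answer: -1465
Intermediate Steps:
M = -25
144*S(4) + M = 144*(-10) - 25 = -1440 - 25 = -1465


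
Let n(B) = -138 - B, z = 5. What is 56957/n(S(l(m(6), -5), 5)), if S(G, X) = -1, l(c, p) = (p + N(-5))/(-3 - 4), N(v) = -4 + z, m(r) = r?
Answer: -56957/137 ≈ -415.74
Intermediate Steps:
N(v) = 1 (N(v) = -4 + 5 = 1)
l(c, p) = -⅐ - p/7 (l(c, p) = (p + 1)/(-3 - 4) = (1 + p)/(-7) = (1 + p)*(-⅐) = -⅐ - p/7)
56957/n(S(l(m(6), -5), 5)) = 56957/(-138 - 1*(-1)) = 56957/(-138 + 1) = 56957/(-137) = 56957*(-1/137) = -56957/137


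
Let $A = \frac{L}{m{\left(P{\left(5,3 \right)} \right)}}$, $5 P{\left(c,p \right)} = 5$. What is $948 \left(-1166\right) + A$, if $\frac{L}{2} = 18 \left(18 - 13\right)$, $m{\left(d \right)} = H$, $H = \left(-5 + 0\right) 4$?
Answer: $-1105377$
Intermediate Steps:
$P{\left(c,p \right)} = 1$ ($P{\left(c,p \right)} = \frac{1}{5} \cdot 5 = 1$)
$H = -20$ ($H = \left(-5\right) 4 = -20$)
$m{\left(d \right)} = -20$
$L = 180$ ($L = 2 \cdot 18 \left(18 - 13\right) = 2 \cdot 18 \cdot 5 = 2 \cdot 90 = 180$)
$A = -9$ ($A = \frac{180}{-20} = 180 \left(- \frac{1}{20}\right) = -9$)
$948 \left(-1166\right) + A = 948 \left(-1166\right) - 9 = -1105368 - 9 = -1105377$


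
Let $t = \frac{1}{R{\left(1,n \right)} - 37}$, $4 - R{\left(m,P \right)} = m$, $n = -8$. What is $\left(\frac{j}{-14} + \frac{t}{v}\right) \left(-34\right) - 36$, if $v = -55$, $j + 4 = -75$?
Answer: $- \frac{87732}{385} \approx -227.88$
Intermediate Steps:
$j = -79$ ($j = -4 - 75 = -79$)
$R{\left(m,P \right)} = 4 - m$
$t = - \frac{1}{34}$ ($t = \frac{1}{\left(4 - 1\right) - 37} = \frac{1}{3 - 37} = \frac{1}{-34} = - \frac{1}{34} \approx -0.029412$)
$\left(\frac{j}{-14} + \frac{t}{v}\right) \left(-34\right) - 36 = \left(- \frac{79}{-14} - \frac{1}{34 \left(-55\right)}\right) \left(-34\right) - 36 = \left(\left(-79\right) \left(- \frac{1}{14}\right) - - \frac{1}{1870}\right) \left(-34\right) - 36 = \left(\frac{79}{14} + \frac{1}{1870}\right) \left(-34\right) - 36 = \frac{36936}{6545} \left(-34\right) - 36 = - \frac{73872}{385} - 36 = - \frac{87732}{385}$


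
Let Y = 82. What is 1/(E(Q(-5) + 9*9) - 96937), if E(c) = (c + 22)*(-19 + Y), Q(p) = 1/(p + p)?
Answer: -10/904543 ≈ -1.1055e-5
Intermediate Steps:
Q(p) = 1/(2*p)
E(c) = 1386 + 63*c (E(c) = (c + 22)*(-19 + 82) = (22 + c)*63 = 1386 + 63*c)
1/(E(Q(-5) + 9*9) - 96937) = 1/((1386 + 63*((1/2)/(-5) + 9*9)) - 96937) = 1/((1386 + 63*((1/2)*(-1/5) + 81)) - 96937) = 1/((1386 + 63*(-1/10 + 81)) - 96937) = 1/((1386 + 63*(809/10)) - 96937) = 1/((1386 + 50967/10) - 96937) = 1/(64827/10 - 96937) = 1/(-904543/10) = -10/904543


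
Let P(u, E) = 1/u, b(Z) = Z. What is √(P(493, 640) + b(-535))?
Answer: 3*I*√14447858/493 ≈ 23.13*I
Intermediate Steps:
√(P(493, 640) + b(-535)) = √(1/493 - 535) = √(-263754/493) = 3*I*√14447858/493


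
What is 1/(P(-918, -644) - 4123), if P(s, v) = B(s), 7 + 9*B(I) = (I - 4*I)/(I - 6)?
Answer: -1386/5716015 ≈ -0.00024248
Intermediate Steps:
B(I) = -7/9 - I/(3*(-6 + I)) (B(I) = -7/9 + ((I - 4*I)/(I - 6))/9 = -7/9 + ((-3*I)/(-6 + I))/9 = -7/9 + (-3*I/(-6 + I))/9 = -7/9 - I/(3*(-6 + I)))
P(s, v) = 2*(21 - 5*s)/(9*(-6 + s))
1/(P(-918, -644) - 4123) = 1/(2*(21 - 5*(-918))/(9*(-6 - 918)) - 4123) = 1/((2/9)*(21 + 4590)/(-924) - 4123) = 1/((2/9)*(-1/924)*4611 - 4123) = 1/(-1537/1386 - 4123) = 1/(-5716015/1386) = -1386/5716015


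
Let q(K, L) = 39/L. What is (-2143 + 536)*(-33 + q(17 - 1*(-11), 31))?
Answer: 1581288/31 ≈ 51009.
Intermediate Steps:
(-2143 + 536)*(-33 + q(17 - 1*(-11), 31)) = (-2143 + 536)*(-33 + 39/31) = -1607*(-33 + 39*(1/31)) = -1607*(-33 + 39/31) = -1607*(-984/31) = 1581288/31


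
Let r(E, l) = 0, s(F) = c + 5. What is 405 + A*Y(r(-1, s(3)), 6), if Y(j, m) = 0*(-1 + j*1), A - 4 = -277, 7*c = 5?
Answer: 405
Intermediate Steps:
c = 5/7 (c = (⅐)*5 = 5/7 ≈ 0.71429)
s(F) = 40/7 (s(F) = 5/7 + 5 = 40/7)
A = -273 (A = 4 - 277 = -273)
Y(j, m) = 0 (Y(j, m) = 0*(-1 + j) = 0)
405 + A*Y(r(-1, s(3)), 6) = 405 - 273*0 = 405 + 0 = 405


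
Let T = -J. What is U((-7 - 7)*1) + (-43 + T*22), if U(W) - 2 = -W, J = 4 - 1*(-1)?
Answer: -137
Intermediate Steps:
J = 5 (J = 4 + 1 = 5)
U(W) = 2 - W
T = -5 (T = -1*5 = -5)
U((-7 - 7)*1) + (-43 + T*22) = (2 - (-7 - 7)) + (-43 - 5*22) = (2 - (-14)) + (-43 - 110) = (2 - 1*(-14)) - 153 = (2 + 14) - 153 = 16 - 153 = -137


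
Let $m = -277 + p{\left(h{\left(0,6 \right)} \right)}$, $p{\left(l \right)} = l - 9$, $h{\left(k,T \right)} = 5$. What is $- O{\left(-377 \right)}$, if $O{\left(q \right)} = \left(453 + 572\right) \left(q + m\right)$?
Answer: $674450$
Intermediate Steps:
$p{\left(l \right)} = -9 + l$
$m = -281$ ($m = -277 + \left(-9 + 5\right) = -277 - 4 = -281$)
$O{\left(q \right)} = -288025 + 1025 q$ ($O{\left(q \right)} = \left(453 + 572\right) \left(q - 281\right) = 1025 \left(-281 + q\right) = -288025 + 1025 q$)
$- O{\left(-377 \right)} = - (-288025 + 1025 \left(-377\right)) = - (-288025 - 386425) = \left(-1\right) \left(-674450\right) = 674450$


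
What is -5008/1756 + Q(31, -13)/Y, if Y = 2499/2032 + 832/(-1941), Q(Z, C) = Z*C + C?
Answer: -724245748508/1387211465 ≈ -522.09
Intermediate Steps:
Q(Z, C) = C + C*Z (Q(Z, C) = C*Z + C = C + C*Z)
Y = 3159935/3944112 (Y = 2499*(1/2032) + 832*(-1/1941) = 2499/2032 - 832/1941 = 3159935/3944112 ≈ 0.80118)
-5008/1756 + Q(31, -13)/Y = -5008/1756 + (-13*(1 + 31))/(3159935/3944112) = -5008*1/1756 - 13*32*(3944112/3159935) = -1252/439 - 416*3944112/3159935 = -1252/439 - 1640750592/3159935 = -724245748508/1387211465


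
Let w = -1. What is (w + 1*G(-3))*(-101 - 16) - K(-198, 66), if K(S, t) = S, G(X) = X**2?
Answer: -738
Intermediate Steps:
(w + 1*G(-3))*(-101 - 16) - K(-198, 66) = (-1 + 1*(-3)**2)*(-101 - 16) - 1*(-198) = (-1 + 1*9)*(-117) + 198 = (-1 + 9)*(-117) + 198 = 8*(-117) + 198 = -936 + 198 = -738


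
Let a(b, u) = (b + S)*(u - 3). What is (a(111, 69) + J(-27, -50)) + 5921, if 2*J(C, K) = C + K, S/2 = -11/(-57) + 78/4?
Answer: 600703/38 ≈ 15808.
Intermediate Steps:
S = 2245/57 (S = 2*(-11/(-57) + 78/4) = 2*(-11*(-1/57) + 78*(¼)) = 2*(11/57 + 39/2) = 2*(2245/114) = 2245/57 ≈ 39.386)
a(b, u) = (-3 + u)*(2245/57 + b) (a(b, u) = (b + 2245/57)*(u - 3) = (2245/57 + b)*(-3 + u) = (-3 + u)*(2245/57 + b))
J(C, K) = C/2 + K/2 (J(C, K) = (C + K)/2 = C/2 + K/2)
(a(111, 69) + J(-27, -50)) + 5921 = ((-2245/19 - 3*111 + (2245/57)*69 + 111*69) + ((½)*(-27) + (½)*(-50))) + 5921 = ((-2245/19 - 333 + 51635/19 + 7659) + (-27/2 - 25)) + 5921 = (188584/19 - 77/2) + 5921 = 375705/38 + 5921 = 600703/38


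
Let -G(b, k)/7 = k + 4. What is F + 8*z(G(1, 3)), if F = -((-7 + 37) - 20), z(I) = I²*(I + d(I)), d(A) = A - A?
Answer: -941202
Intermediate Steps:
G(b, k) = -28 - 7*k (G(b, k) = -7*(k + 4) = -7*(4 + k) = -28 - 7*k)
d(A) = 0
z(I) = I³ (z(I) = I²*(I + 0) = I²*I = I³)
F = -10 (F = -(30 - 20) = -1*10 = -10)
F + 8*z(G(1, 3)) = -10 + 8*(-28 - 7*3)³ = -10 + 8*(-28 - 21)³ = -10 + 8*(-49)³ = -10 + 8*(-117649) = -10 - 941192 = -941202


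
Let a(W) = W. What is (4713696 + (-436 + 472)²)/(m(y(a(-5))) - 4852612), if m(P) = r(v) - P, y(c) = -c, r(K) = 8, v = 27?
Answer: -4714992/4852609 ≈ -0.97164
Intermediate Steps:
m(P) = 8 - P
(4713696 + (-436 + 472)²)/(m(y(a(-5))) - 4852612) = (4713696 + (-436 + 472)²)/((8 - (-1)*(-5)) - 4852612) = (4713696 + 36²)/((8 - 1*5) - 4852612) = (4713696 + 1296)/((8 - 5) - 4852612) = 4714992/(3 - 4852612) = 4714992/(-4852609) = 4714992*(-1/4852609) = -4714992/4852609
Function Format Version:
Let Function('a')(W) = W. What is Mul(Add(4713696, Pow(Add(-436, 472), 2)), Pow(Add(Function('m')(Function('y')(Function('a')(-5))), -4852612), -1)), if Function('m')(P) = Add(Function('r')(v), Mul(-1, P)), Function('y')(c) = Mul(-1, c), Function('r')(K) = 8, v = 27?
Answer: Rational(-4714992, 4852609) ≈ -0.97164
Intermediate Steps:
Function('m')(P) = Add(8, Mul(-1, P))
Mul(Add(4713696, Pow(Add(-436, 472), 2)), Pow(Add(Function('m')(Function('y')(Function('a')(-5))), -4852612), -1)) = Mul(Add(4713696, Pow(Add(-436, 472), 2)), Pow(Add(Add(8, Mul(-1, Mul(-1, -5))), -4852612), -1)) = Mul(Add(4713696, Pow(36, 2)), Pow(Add(Add(8, Mul(-1, 5)), -4852612), -1)) = Mul(Add(4713696, 1296), Pow(Add(Add(8, -5), -4852612), -1)) = Mul(4714992, Pow(Add(3, -4852612), -1)) = Mul(4714992, Pow(-4852609, -1)) = Mul(4714992, Rational(-1, 4852609)) = Rational(-4714992, 4852609)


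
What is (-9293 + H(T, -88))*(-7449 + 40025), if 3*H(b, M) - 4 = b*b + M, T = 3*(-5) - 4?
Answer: -899162752/3 ≈ -2.9972e+8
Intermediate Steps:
T = -19 (T = -15 - 4 = -19)
H(b, M) = 4/3 + M/3 + b**2/3 (H(b, M) = 4/3 + (b*b + M)/3 = 4/3 + (b**2 + M)/3 = 4/3 + (M + b**2)/3 = 4/3 + (M/3 + b**2/3) = 4/3 + M/3 + b**2/3)
(-9293 + H(T, -88))*(-7449 + 40025) = (-9293 + (4/3 + (1/3)*(-88) + (1/3)*(-19)**2))*(-7449 + 40025) = (-9293 + (4/3 - 88/3 + (1/3)*361))*32576 = (-9293 + (4/3 - 88/3 + 361/3))*32576 = (-9293 + 277/3)*32576 = -27602/3*32576 = -899162752/3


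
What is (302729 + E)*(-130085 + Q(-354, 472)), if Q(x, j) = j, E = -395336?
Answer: 12003071091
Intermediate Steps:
(302729 + E)*(-130085 + Q(-354, 472)) = (302729 - 395336)*(-130085 + 472) = -92607*(-129613) = 12003071091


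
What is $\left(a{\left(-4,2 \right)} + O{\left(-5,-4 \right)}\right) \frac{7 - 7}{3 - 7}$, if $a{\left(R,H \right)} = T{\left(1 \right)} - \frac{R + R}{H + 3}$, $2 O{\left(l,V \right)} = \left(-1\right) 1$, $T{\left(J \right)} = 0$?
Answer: $0$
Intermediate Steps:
$O{\left(l,V \right)} = - \frac{1}{2}$ ($O{\left(l,V \right)} = \frac{\left(-1\right) 1}{2} = \frac{1}{2} \left(-1\right) = - \frac{1}{2}$)
$a{\left(R,H \right)} = - \frac{2 R}{3 + H}$ ($a{\left(R,H \right)} = 0 - \frac{R + R}{H + 3} = 0 - \frac{2 R}{3 + H} = - \frac{2 R}{3 + H}$)
$\left(a{\left(-4,2 \right)} + O{\left(-5,-4 \right)}\right) \frac{7 - 7}{3 - 7} = \left(\left(-2\right) \left(-4\right) \frac{1}{3 + 2} - \frac{1}{2}\right) \frac{7 - 7}{3 - 7} = \left(\left(-2\right) \left(-4\right) \frac{1}{5} - \frac{1}{2}\right) \frac{0}{-4} = \left(\left(-2\right) \left(-4\right) \frac{1}{5} - \frac{1}{2}\right) 0 \left(- \frac{1}{4}\right) = \left(\frac{8}{5} - \frac{1}{2}\right) 0 = \frac{11}{10} \cdot 0 = 0$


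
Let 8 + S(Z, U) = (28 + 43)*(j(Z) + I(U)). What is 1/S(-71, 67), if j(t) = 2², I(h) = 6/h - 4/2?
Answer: 67/9404 ≈ 0.0071246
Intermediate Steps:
I(h) = -2 + 6/h (I(h) = 6/h - 4*½ = 6/h - 2 = -2 + 6/h)
j(t) = 4
S(Z, U) = 134 + 426/U (S(Z, U) = -8 + (28 + 43)*(4 + (-2 + 6/U)) = -8 + 71*(2 + 6/U) = -8 + (142 + 426/U) = 134 + 426/U)
1/S(-71, 67) = 1/(134 + 426/67) = 1/(9404/67) = 67/9404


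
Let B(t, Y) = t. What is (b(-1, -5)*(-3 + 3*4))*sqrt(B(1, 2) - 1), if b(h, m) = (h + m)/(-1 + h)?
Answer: 0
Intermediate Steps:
b(h, m) = (h + m)/(-1 + h)
(b(-1, -5)*(-3 + 3*4))*sqrt(B(1, 2) - 1) = (((-1 - 5)/(-1 - 1))*(-3 + 3*4))*sqrt(1 - 1) = ((-6/(-2))*(-3 + 12))*sqrt(0) = (-1/2*(-6)*9)*0 = (3*9)*0 = 27*0 = 0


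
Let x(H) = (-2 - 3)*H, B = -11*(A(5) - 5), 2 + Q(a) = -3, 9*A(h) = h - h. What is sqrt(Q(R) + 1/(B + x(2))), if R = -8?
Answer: 4*I*sqrt(70)/15 ≈ 2.2311*I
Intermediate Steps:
A(h) = 0 (A(h) = (h - h)/9 = (1/9)*0 = 0)
Q(a) = -5 (Q(a) = -2 - 3 = -5)
B = 55 (B = -11*(0 - 5) = -11*(-5) = 55)
x(H) = -5*H
sqrt(Q(R) + 1/(B + x(2))) = sqrt(-5 + 1/(55 - 5*2)) = sqrt(-5 + 1/(55 - 10)) = sqrt(-5 + 1/45) = sqrt(-224/45) = 4*I*sqrt(70)/15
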